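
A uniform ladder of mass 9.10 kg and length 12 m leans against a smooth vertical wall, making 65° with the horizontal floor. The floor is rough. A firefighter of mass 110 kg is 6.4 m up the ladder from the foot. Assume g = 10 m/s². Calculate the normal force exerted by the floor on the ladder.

ΣF_y = 0: N_floor = 9.10×10 + 110×10 = 1191 N.

N_floor ≈ 1190 N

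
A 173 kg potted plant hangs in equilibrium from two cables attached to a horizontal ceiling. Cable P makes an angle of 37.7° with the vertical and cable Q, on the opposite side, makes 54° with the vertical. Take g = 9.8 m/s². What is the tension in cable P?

Angles from the horizontal: cable P is 90° − 37.7° = 52.3°, cable Q is 90° − 54° = 36°.
Weight W = 173 × 9.8 = 1695 N acts straight down.
Horizontal: T_P cos 52.3° = T_Q cos 36°  →  T_Q = 0.7559 T_P.
Vertical: T_P sin 52.3° + T_Q sin 36° = 1695.
Substituting the horizontal relation into the vertical equation gives 1.236 T_P = 1695, so T_P = 1372 N.

T_P ≈ 1370 N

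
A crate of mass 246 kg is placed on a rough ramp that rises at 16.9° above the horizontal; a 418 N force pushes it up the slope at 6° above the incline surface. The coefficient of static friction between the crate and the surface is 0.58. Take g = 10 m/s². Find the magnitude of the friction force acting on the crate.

f ≈ 299 N

Axes along / perpendicular to the incline. W sin 16.9° = 715.1 N down-slope; W cos 16.9° = 2354 N into the surface.
Perpendicular: N = W cos 16.9° − P sin 6° = 2354 − 43.69 = 2310 N.
Along incline: P cos 6° + f = W sin 16.9° (friction acts up-slope) → f = 715.1 − 415.7 = 299.4 N.
|f| = 299.4 N ≤ μN = 1340 N, so the crate is indeed static.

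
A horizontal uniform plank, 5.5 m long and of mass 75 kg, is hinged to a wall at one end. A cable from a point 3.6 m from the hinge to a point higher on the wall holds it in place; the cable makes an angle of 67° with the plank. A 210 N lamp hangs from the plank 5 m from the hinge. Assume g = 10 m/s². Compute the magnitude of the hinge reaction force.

Take torques about the hinge: T sin 67° · 3.6 = 75×10×2.75 + 210×5 = 3112.5 N·m.
So T = 3112.5 / (0.9205 × 3.6) = 939.25 N.
ΣF_x = 0: H_x = T cos 67° = 366.99 N.
ΣF_y = 0: H_y = (75×10 + 210) − T sin 67° = 960 − 864.58 = 95.417 N.
|H| = √(H_x² + H_y²) = √((366.99)² + (95.417)²) = 379.19 N.

|H| ≈ 379 N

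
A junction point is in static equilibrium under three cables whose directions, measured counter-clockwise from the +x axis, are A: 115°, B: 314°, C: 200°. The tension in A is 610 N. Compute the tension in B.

Resolve: ΣF_x = 610 cos 115° + T_B cos 314° + T_C cos 200° = 0.
        ΣF_y = 610 sin 115° + T_B sin 314° + T_C sin 200° = 0.
The known terms sum to (-257.8, 552.8) N, so 0.6947 T_B − 0.9397 T_C = 257.8 and -0.7193 T_B − 0.3420 T_C = -552.8.
Solving simultaneously: T_B = 665.2 N, T_C = 217.4 N.

T_B ≈ 665 N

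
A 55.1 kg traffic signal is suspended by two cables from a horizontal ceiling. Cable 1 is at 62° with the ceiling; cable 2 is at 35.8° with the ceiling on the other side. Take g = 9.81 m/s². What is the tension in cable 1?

Weight W = 55.1 × 9.81 = 540.5 N acts straight down.
Horizontal: T_1 cos 62° = T_2 cos 35.8°  →  T_2 = 0.5788 T_1.
Vertical: T_1 sin 62° + T_2 sin 35.8° = 540.5.
Substituting the horizontal relation into the vertical equation gives 1.222 T_1 = 540.5, so T_1 = 442.5 N.

T_1 ≈ 442 N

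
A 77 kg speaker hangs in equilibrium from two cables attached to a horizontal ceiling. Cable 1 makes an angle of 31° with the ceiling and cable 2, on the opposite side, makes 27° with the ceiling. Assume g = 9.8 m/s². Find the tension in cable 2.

Weight W = 77 × 9.8 = 754.6 N acts straight down.
Horizontal: T_1 cos 31° = T_2 cos 27°  →  T_1 = 1.039 T_2.
Vertical: T_1 sin 31° + T_2 sin 27° = 754.6.
Substituting the horizontal relation into the vertical equation gives 0.9894 T_2 = 754.6, so T_2 = 762.7 N.

T_2 ≈ 763 N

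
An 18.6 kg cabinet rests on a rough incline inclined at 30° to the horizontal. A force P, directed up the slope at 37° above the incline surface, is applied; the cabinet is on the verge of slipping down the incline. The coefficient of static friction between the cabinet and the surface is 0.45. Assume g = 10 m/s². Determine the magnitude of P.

P ≈ 38.9 N

On the verge of sliding down the incline, friction equals μN and acts up the slope.
Perpendicular: N + P sin 37° = W cos 30° = 161.1 N.
Along incline: P cos 37° + μN = W sin 30° with W sin 30° = 93 N.
Solving the pair for P and N: P = 38.86 N, N = 137.7 N (and f = μN = 61.96 N).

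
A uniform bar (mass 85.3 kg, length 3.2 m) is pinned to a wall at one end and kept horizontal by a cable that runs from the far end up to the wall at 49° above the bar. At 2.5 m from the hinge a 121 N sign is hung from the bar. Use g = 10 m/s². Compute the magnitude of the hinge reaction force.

|H| ≈ 641 N

Take torques about the hinge: T sin 49° · 3.2 = 85.3×10×1.6 + 121×2.5 = 1667.3 N·m.
So T = 1667.3 / (0.7547 × 3.2) = 690.37 N.
ΣF_x = 0: H_x = T cos 49° = 452.93 N.
ΣF_y = 0: H_y = (85.3×10 + 121) − T sin 49° = 974 − 521.03 = 452.97 N.
|H| = √(H_x² + H_y²) = √((452.93)² + (452.97)²) = 640.56 N.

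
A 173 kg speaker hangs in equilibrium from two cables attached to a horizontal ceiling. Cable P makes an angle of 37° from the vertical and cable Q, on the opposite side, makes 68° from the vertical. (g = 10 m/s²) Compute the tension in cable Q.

T_Q ≈ 1080 N

Angles from the horizontal: cable P is 90° − 37° = 53°, cable Q is 90° − 68° = 22°.
Weight W = 173 × 10 = 1730 N acts straight down.
Horizontal: T_P cos 53° = T_Q cos 22°  →  T_P = 1.541 T_Q.
Vertical: T_P sin 53° + T_Q sin 22° = 1730.
Substituting the horizontal relation into the vertical equation gives 1.605 T_Q = 1730, so T_Q = 1078 N.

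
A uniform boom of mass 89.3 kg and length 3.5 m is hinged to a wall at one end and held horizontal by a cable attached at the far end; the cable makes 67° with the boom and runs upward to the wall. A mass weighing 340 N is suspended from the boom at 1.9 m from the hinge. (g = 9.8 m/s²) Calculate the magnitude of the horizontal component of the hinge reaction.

Take torques about the hinge: T sin 67° · 3.5 = 89.3×9.8×1.75 + 340×1.9 = 2177.5 N·m.
So T = 2177.5 / (0.9205 × 3.5) = 675.87 N.
ΣF_x = 0: H_x = T cos 67° = 264.08 N.

H_x ≈ 264 N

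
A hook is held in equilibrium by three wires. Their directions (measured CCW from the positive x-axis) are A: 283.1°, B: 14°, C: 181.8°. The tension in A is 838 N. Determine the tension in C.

T_C ≈ 3960 N

Resolve: ΣF_x = 838 cos 283.1° + T_B cos 14° + T_C cos 181.8° = 0.
        ΣF_y = 838 sin 283.1° + T_B sin 14° + T_C sin 181.8° = 0.
The known terms sum to (189.9, -816.2) N, so 0.9703 T_B − 0.9995 T_C = -189.9 and 0.2419 T_B − 0.0314 T_C = 816.2.
Solving simultaneously: T_B = 3889 N, T_C = 3965 N.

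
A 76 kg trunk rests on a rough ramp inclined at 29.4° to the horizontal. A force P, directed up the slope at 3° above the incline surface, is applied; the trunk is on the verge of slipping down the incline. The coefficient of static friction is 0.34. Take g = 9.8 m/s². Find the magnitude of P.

P ≈ 148 N

On the verge of sliding down the incline, friction equals μN and acts up the slope.
Perpendicular: N + P sin 3° = W cos 29.4° = 648.9 N.
Along incline: P cos 3° + μN = W sin 29.4° with W sin 29.4° = 365.6 N.
Solving the pair for P and N: P = 147.8 N, N = 641.1 N (and f = μN = 218 N).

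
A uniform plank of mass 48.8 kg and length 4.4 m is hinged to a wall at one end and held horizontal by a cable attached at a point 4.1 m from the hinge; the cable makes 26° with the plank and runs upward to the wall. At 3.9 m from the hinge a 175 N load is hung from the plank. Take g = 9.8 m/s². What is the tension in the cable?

T ≈ 965 N

Take torques about the hinge: T sin 26° · 4.1 = 48.8×9.8×2.2 + 175×3.9 = 1734.6 N·m.
So T = 1734.6 / (0.4384 × 4.1) = 965.12 N.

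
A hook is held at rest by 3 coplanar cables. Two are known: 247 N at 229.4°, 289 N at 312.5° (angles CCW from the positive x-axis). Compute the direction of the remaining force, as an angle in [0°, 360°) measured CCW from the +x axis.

Sum the known components: ΣF_x = 34.5 N, ΣF_y = -400.6 N.
For equilibrium the remaining force must supply (−ΣF_x, −ΣF_y) = (-34.5, 400.6) N.
Magnitude = √((-34.5)² + (400.6)²) = 402.1 N; direction = atan2(400.6, -34.5) = 94.9°.

θ ≈ 94.9°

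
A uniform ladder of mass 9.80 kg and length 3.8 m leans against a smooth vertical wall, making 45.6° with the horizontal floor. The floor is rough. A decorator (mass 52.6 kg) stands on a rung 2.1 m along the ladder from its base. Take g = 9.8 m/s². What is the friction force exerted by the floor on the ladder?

f ≈ 326 N

Torques about the foot: N_wall · 3.8 sin 45.6° = 9.80×9.8×1.9 cos 45.6° + 52.6×9.8×2.1 cos 45.6° → N_wall = 325.99 N.
ΣF_x = 0: f_floor = N_wall = 325.99 N.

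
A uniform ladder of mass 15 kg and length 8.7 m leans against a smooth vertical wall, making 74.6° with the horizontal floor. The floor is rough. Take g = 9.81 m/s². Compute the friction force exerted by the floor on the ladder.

f ≈ 20.3 N

Torques about the foot: N_wall · 8.7 sin 74.6° = 15×9.81×4.35 cos 74.6° → N_wall = 20.266 N.
ΣF_x = 0: f_floor = N_wall = 20.266 N.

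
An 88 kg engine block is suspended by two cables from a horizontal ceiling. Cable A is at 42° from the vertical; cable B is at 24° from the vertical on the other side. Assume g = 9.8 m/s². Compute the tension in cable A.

Angles from the horizontal: cable A is 90° − 42° = 48°, cable B is 90° − 24° = 66°.
Weight W = 88 × 9.8 = 862.4 N acts straight down.
Horizontal: T_A cos 48° = T_B cos 66°  →  T_B = 1.645 T_A.
Vertical: T_A sin 48° + T_B sin 66° = 862.4.
Substituting the horizontal relation into the vertical equation gives 2.246 T_A = 862.4, so T_A = 384 N.

T_A ≈ 384 N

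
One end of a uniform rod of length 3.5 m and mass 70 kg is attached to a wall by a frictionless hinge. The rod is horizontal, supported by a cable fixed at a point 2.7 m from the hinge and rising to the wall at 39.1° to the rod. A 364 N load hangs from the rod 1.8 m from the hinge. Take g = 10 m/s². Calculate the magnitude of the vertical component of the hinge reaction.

Take torques about the hinge: T sin 39.1° · 2.7 = 70×10×1.75 + 364×1.8 = 1880.2 N·m.
So T = 1880.2 / (0.6307 × 2.7) = 1104.2 N.
ΣF_y = 0: H_y = (70×10 + 364) − T sin 39.1° = 1064 − 696.37 = 367.63 N.

|H_y| ≈ 368 N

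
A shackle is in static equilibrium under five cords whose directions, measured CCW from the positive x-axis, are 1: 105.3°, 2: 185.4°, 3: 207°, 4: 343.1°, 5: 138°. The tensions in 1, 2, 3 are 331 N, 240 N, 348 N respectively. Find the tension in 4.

Resolve: ΣF_x = 331 cos 105.3° + 240 cos 185.4° + 348 cos 207° + T_4 cos 343.1° + T_5 cos 138° = 0.
        ΣF_y = 331 sin 105.3° + 240 sin 185.4° + 348 sin 207° + T_4 sin 343.1° + T_5 sin 138° = 0.
The known terms sum to (-636.3, 138.7) N, so 0.9568 T_4 − 0.7431 T_5 = 636.3 and -0.2907 T_4 + 0.6691 T_5 = -138.7.
Solving simultaneously: T_4 = 760.8 N, T_5 = 123.3 N.

T_4 ≈ 761 N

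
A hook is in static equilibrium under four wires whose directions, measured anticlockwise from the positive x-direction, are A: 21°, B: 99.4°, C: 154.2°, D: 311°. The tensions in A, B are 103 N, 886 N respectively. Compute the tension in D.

Resolve: ΣF_x = 103 cos 21° + 886 cos 99.4° + T_C cos 154.2° + T_D cos 311° = 0.
        ΣF_y = 103 sin 21° + 886 sin 99.4° + T_C sin 154.2° + T_D sin 311° = 0.
The known terms sum to (-48.55, 911) N, so -0.9003 T_C + 0.6561 T_D = 48.55 and 0.4352 T_C − 0.7547 T_D = -911.
Solving simultaneously: T_C = 1424 N, T_D = 2028 N.

T_D ≈ 2030 N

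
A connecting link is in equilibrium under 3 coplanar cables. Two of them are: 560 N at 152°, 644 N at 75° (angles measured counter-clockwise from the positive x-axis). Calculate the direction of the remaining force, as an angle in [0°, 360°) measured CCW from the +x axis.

θ ≈ 290°

Sum the known components: ΣF_x = -327.8 N, ΣF_y = 885 N.
For equilibrium the remaining force must supply (−ΣF_x, −ΣF_y) = (327.8, -885) N.
Magnitude = √((327.8)² + (-885)²) = 943.7 N; direction = atan2(-885, 327.8) = 290.3°.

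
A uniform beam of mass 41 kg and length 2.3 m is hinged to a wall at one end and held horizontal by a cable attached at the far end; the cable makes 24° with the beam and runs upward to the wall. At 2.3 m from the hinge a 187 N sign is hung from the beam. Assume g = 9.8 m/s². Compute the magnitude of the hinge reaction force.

|H| ≈ 894 N

Take torques about the hinge: T sin 24° · 2.3 = 41×9.8×1.15 + 187×2.3 = 892.17 N·m.
So T = 892.17 / (0.4067 × 2.3) = 953.69 N.
ΣF_x = 0: H_x = T cos 24° = 871.24 N.
ΣF_y = 0: H_y = (41×9.8 + 187) − T sin 24° = 588.8 − 387.9 = 200.9 N.
|H| = √(H_x² + H_y²) = √((871.24)² + (200.9)²) = 894.1 N.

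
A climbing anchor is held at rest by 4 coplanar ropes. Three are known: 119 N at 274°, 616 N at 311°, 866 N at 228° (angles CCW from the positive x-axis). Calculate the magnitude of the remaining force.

Sum the known components: ΣF_x = -167 N, ΣF_y = -1227 N.
For equilibrium the remaining force must supply (−ΣF_x, −ΣF_y) = (167, 1227) N.
Magnitude = √((167)² + (1227)²) = 1238 N; direction = atan2(1227, 167) = 82.2°.

F ≈ 1240 N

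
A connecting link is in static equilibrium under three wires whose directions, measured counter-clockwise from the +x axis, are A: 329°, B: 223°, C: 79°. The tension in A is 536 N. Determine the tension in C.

Resolve: ΣF_x = 536 cos 329° + T_B cos 223° + T_C cos 79° = 0.
        ΣF_y = 536 sin 329° + T_B sin 223° + T_C sin 79° = 0.
The known terms sum to (459.4, -276.1) N, so -0.7314 T_B + 0.1908 T_C = -459.4 and -0.6820 T_B + 0.9816 T_C = 276.1.
Solving simultaneously: T_B = 856.9 N, T_C = 876.6 N.

T_C ≈ 877 N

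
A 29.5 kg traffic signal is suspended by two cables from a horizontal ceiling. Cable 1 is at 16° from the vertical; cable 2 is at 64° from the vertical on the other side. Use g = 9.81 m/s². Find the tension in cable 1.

T_1 ≈ 264 N

Angles from the horizontal: cable 1 is 90° − 16° = 74°, cable 2 is 90° − 64° = 26°.
Weight W = 29.5 × 9.81 = 289.4 N acts straight down.
Horizontal: T_1 cos 74° = T_2 cos 26°  →  T_2 = 0.3067 T_1.
Vertical: T_1 sin 74° + T_2 sin 26° = 289.4.
Substituting the horizontal relation into the vertical equation gives 1.096 T_1 = 289.4, so T_1 = 264.1 N.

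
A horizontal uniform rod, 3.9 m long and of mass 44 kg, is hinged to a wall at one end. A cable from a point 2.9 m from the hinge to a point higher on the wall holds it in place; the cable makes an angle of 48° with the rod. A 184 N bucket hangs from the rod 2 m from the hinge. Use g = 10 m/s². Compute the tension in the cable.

T ≈ 569 N

Take torques about the hinge: T sin 48° · 2.9 = 44×10×1.95 + 184×2 = 1226 N·m.
So T = 1226 / (0.7431 × 2.9) = 568.88 N.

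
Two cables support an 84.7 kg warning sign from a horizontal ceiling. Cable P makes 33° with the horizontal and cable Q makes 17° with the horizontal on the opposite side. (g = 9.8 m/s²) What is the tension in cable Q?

T_Q ≈ 909 N

Weight W = 84.7 × 9.8 = 830.1 N acts straight down.
Horizontal: T_P cos 33° = T_Q cos 17°  →  T_P = 1.14 T_Q.
Vertical: T_P sin 33° + T_Q sin 17° = 830.1.
Substituting the horizontal relation into the vertical equation gives 0.9134 T_Q = 830.1, so T_Q = 908.8 N.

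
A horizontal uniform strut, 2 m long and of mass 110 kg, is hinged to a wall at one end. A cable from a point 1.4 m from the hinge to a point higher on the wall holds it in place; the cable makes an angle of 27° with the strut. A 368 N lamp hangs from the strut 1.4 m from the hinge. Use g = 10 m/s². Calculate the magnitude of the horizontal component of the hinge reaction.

Take torques about the hinge: T sin 27° · 1.4 = 110×10×1 + 368×1.4 = 1615.2 N·m.
So T = 1615.2 / (0.4540 × 1.4) = 2541.3 N.
ΣF_x = 0: H_x = T cos 27° = 2264.3 N.

H_x ≈ 2260 N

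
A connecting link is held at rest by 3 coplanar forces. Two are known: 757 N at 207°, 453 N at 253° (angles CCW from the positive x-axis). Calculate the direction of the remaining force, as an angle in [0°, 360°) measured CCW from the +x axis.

Sum the known components: ΣF_x = -806.9 N, ΣF_y = -776.9 N.
For equilibrium the remaining force must supply (−ΣF_x, −ΣF_y) = (806.9, 776.9) N.
Magnitude = √((806.9)² + (776.9)²) = 1120 N; direction = atan2(776.9, 806.9) = 43.9°.

θ ≈ 43.9°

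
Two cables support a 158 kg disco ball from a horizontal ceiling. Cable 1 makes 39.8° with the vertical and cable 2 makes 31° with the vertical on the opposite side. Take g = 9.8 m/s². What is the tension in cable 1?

Angles from the horizontal: cable 1 is 90° − 39.8° = 50.2°, cable 2 is 90° − 31° = 59°.
Weight W = 158 × 9.8 = 1548 N acts straight down.
Horizontal: T_1 cos 50.2° = T_2 cos 59°  →  T_2 = 1.243 T_1.
Vertical: T_1 sin 50.2° + T_2 sin 59° = 1548.
Substituting the horizontal relation into the vertical equation gives 1.834 T_1 = 1548, so T_1 = 844.5 N.

T_1 ≈ 844 N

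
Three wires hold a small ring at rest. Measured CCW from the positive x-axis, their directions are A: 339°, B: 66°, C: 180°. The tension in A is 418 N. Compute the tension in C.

Resolve: ΣF_x = 418 cos 339° + T_B cos 66° + T_C cos 180° = 0.
        ΣF_y = 418 sin 339° + T_B sin 66° + T_C sin 180° = 0.
The known terms sum to (390.2, -149.8) N, so 0.4067 T_B − 1.0000 T_C = -390.2 and 0.9135 T_B + 0.0000 T_C = 149.8.
Solving simultaneously: T_B = 164 N, T_C = 456.9 N.

T_C ≈ 457 N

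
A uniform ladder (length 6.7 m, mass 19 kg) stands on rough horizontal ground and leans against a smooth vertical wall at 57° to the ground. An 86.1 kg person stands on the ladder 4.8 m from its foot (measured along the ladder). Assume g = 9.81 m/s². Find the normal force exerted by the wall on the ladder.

Torques about the foot: N_wall · 6.7 sin 57° = 19×9.81×3.35 cos 57° + 86.1×9.81×4.8 cos 57° → N_wall = 453.49 N.

N_wall ≈ 453 N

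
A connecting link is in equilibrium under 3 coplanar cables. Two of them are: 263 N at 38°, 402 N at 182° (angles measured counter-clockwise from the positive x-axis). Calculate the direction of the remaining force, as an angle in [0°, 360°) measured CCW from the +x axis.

θ ≈ 323°

Sum the known components: ΣF_x = -194.5 N, ΣF_y = 147.9 N.
For equilibrium the remaining force must supply (−ΣF_x, −ΣF_y) = (194.5, -147.9) N.
Magnitude = √((194.5)² + (-147.9)²) = 244.3 N; direction = atan2(-147.9, 194.5) = 322.8°.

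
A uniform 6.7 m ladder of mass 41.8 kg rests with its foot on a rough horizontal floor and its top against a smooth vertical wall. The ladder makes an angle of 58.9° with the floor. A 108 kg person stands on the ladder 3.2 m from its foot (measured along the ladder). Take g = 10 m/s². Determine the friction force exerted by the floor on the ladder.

Torques about the foot: N_wall · 6.7 sin 58.9° = 41.8×10×3.35 cos 58.9° + 108×10×3.2 cos 58.9° → N_wall = 437.24 N.
ΣF_x = 0: f_floor = N_wall = 437.24 N.

f ≈ 437 N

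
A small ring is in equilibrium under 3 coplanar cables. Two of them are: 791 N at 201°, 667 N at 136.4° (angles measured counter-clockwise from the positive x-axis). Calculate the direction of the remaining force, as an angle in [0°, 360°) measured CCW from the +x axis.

θ ≈ 352°

Sum the known components: ΣF_x = -1221 N, ΣF_y = 176.5 N.
For equilibrium the remaining force must supply (−ΣF_x, −ΣF_y) = (1221, -176.5) N.
Magnitude = √((1221)² + (-176.5)²) = 1234 N; direction = atan2(-176.5, 1221) = 351.8°.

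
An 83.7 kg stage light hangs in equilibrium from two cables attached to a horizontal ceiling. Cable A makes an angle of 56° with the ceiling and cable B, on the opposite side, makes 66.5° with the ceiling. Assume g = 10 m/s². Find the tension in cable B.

Weight W = 83.7 × 10 = 837 N acts straight down.
Horizontal: T_A cos 56° = T_B cos 66.5°  →  T_A = 0.7131 T_B.
Vertical: T_A sin 56° + T_B sin 66.5° = 837.
Substituting the horizontal relation into the vertical equation gives 1.508 T_B = 837, so T_B = 555 N.

T_B ≈ 555 N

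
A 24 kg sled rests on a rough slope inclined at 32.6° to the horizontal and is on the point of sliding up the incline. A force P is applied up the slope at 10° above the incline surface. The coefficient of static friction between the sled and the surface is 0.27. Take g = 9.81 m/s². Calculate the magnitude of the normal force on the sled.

On the verge of sliding up the incline, friction equals μN and acts down the slope.
Perpendicular: N + P sin 10° = W cos 32.6° = 198.3 N.
Along incline: P cos 10° = W sin 32.6° + μN  with W sin 32.6° = 126.8 N.
Solving the pair for P and N: P = 174.9 N, N = 168 N (and f = μN = 45.36 N).

N ≈ 168 N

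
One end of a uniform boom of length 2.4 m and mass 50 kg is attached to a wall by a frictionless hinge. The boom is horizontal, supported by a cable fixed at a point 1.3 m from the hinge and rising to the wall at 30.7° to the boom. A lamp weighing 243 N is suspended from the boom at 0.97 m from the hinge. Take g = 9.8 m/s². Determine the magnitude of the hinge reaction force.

|H| ≈ 1070 N

Take torques about the hinge: T sin 30.7° · 1.3 = 50×9.8×1.2 + 243×0.97 = 823.71 N·m.
So T = 823.71 / (0.5105 × 1.3) = 1241.1 N.
ΣF_x = 0: H_x = T cos 30.7° = 1067.1 N.
ΣF_y = 0: H_y = (50×9.8 + 243) − T sin 30.7° = 733 − 633.62 = 99.377 N.
|H| = √(H_x² + H_y²) = √((1067.1)² + (99.377)²) = 1071.8 N.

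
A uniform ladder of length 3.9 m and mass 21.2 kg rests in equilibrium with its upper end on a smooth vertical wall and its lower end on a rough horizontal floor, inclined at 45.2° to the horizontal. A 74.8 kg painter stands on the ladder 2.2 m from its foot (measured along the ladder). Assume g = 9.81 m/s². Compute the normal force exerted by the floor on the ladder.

ΣF_y = 0: N_floor = 21.2×9.81 + 74.8×9.81 = 941.76 N.

N_floor ≈ 942 N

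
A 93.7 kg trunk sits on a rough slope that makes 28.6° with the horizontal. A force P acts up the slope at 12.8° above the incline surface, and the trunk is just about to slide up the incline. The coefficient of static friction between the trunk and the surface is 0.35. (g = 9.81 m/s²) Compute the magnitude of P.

On the verge of sliding up the incline, friction equals μN and acts down the slope.
Perpendicular: N + P sin 12.8° = W cos 28.6° = 807 N.
Along incline: P cos 12.8° = W sin 28.6° + μN  with W sin 28.6° = 440 N.
Solving the pair for P and N: P = 686.3 N, N = 655 N (and f = μN = 229.2 N).

P ≈ 686 N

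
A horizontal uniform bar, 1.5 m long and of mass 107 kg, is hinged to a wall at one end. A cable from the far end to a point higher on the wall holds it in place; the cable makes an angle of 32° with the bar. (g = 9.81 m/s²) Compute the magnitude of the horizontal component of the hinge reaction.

Take torques about the hinge: T sin 32° · 1.5 = 107×9.81×0.75 = 787.25 N·m.
So T = 787.25 / (0.5299 × 1.5) = 990.41 N.
ΣF_x = 0: H_x = T cos 32° = 839.91 N.

H_x ≈ 840 N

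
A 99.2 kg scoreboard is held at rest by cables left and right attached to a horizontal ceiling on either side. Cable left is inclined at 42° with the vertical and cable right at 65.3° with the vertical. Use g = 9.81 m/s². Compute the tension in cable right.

T_right ≈ 682 N

Angles from the horizontal: cable left is 90° − 42° = 48°, cable right is 90° − 65.3° = 24.7°.
Weight W = 99.2 × 9.81 = 973.2 N acts straight down.
Horizontal: T_left cos 48° = T_right cos 24.7°  →  T_left = 1.358 T_right.
Vertical: T_left sin 48° + T_right sin 24.7° = 973.2.
Substituting the horizontal relation into the vertical equation gives 1.427 T_right = 973.2, so T_right = 682 N.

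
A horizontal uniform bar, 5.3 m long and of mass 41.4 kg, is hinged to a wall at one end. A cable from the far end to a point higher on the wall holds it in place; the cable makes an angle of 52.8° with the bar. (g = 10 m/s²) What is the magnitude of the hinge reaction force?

Take torques about the hinge: T sin 52.8° · 5.3 = 41.4×10×2.65 = 1097.1 N·m.
So T = 1097.1 / (0.7965 × 5.3) = 259.88 N.
ΣF_x = 0: H_x = T cos 52.8° = 157.12 N.
ΣF_y = 0: H_y = (41.4×10) − T sin 52.8° = 414 − 207 = 207 N.
|H| = √(H_x² + H_y²) = √((157.12)² + (207)²) = 259.88 N.

|H| ≈ 260 N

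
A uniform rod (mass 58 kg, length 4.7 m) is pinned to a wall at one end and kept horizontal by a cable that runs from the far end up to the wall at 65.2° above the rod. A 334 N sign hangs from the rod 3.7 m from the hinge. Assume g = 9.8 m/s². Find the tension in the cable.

Take torques about the hinge: T sin 65.2° · 4.7 = 58×9.8×2.35 + 334×3.7 = 2571.5 N·m.
So T = 2571.5 / (0.9078 × 4.7) = 602.72 N.

T ≈ 603 N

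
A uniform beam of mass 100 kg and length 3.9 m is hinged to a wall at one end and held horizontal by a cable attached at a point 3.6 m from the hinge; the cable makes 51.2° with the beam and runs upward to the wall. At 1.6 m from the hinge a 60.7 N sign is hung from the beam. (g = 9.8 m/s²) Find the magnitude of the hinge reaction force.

Take torques about the hinge: T sin 51.2° · 3.6 = 100×9.8×1.95 + 60.7×1.6 = 2008.1 N·m.
So T = 2008.1 / (0.7793 × 3.6) = 715.75 N.
ΣF_x = 0: H_x = T cos 51.2° = 448.49 N.
ΣF_y = 0: H_y = (100×9.8 + 60.7) − T sin 51.2° = 1040.7 − 557.81 = 482.89 N.
|H| = √(H_x² + H_y²) = √((448.49)² + (482.89)²) = 659.03 N.

|H| ≈ 659 N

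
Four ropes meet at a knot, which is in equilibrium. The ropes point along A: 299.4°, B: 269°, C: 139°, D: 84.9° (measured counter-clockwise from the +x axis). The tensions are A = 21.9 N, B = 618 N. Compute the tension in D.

Resolve: ΣF_x = 21.9 cos 299.4° + 618 cos 269° + T_C cos 139° + T_D cos 84.9° = 0.
        ΣF_y = 21.9 sin 299.4° + 618 sin 269° + T_C sin 139° + T_D sin 84.9° = 0.
The known terms sum to (-0.03479, -637) N, so -0.7547 T_C + 0.0889 T_D = 0.03479 and 0.6561 T_C + 0.9960 T_D = 637.
Solving simultaneously: T_C = 69.86 N, T_D = 593.5 N.

T_D ≈ 594 N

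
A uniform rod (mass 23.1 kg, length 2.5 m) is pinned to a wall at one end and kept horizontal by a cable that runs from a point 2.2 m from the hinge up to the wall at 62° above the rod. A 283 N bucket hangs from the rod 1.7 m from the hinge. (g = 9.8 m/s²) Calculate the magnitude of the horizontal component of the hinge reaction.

Take torques about the hinge: T sin 62° · 2.2 = 23.1×9.8×1.25 + 283×1.7 = 764.08 N·m.
So T = 764.08 / (0.8829 × 2.2) = 393.35 N.
ΣF_x = 0: H_x = T cos 62° = 184.67 N.

H_x ≈ 185 N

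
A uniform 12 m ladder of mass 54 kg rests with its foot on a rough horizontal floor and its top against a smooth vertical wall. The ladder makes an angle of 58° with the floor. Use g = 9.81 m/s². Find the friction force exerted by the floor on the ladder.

Torques about the foot: N_wall · 12 sin 58° = 54×9.81×6 cos 58° → N_wall = 165.51 N.
ΣF_x = 0: f_floor = N_wall = 165.51 N.

f ≈ 166 N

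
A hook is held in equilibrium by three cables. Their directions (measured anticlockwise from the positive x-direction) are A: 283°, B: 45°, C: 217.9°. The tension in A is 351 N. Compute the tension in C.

Resolve: ΣF_x = 351 cos 283° + T_B cos 45° + T_C cos 217.9° = 0.
        ΣF_y = 351 sin 283° + T_B sin 45° + T_C sin 217.9° = 0.
The known terms sum to (78.96, -342) N, so 0.7071 T_B − 0.7891 T_C = -78.96 and 0.7071 T_B − 0.6143 T_C = 342.
Solving simultaneously: T_B = 2576 N, T_C = 2408 N.

T_C ≈ 2410 N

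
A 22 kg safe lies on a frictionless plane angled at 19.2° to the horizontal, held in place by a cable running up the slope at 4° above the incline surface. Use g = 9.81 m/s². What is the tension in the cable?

Take axes along and perpendicular to the incline. Weight components: W sin 19.2° = 70.98 N down-slope, W cos 19.2° = 203.8 N into the surface.
Along incline: T cos 4° = W sin 19.2° → T = 71.15 N.
Perpendicular: N = W cos 19.2° − T sin 4° = 198.9 N.

T ≈ 71.1 N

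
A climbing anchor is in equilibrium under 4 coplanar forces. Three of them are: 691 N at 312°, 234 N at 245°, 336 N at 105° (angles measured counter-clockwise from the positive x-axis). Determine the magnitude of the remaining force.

Sum the known components: ΣF_x = 276.5 N, ΣF_y = -401 N.
For equilibrium the remaining force must supply (−ΣF_x, −ΣF_y) = (-276.5, 401) N.
Magnitude = √((-276.5)² + (401)²) = 487.1 N; direction = atan2(401, -276.5) = 124.6°.

F ≈ 487 N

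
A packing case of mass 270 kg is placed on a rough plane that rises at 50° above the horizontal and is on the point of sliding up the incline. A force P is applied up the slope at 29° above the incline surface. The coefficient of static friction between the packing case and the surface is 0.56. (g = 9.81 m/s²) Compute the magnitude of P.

On the verge of sliding up the incline, friction equals μN and acts down the slope.
Perpendicular: N + P sin 29° = W cos 50° = 1703 N.
Along incline: P cos 29° = W sin 50° + μN  with W sin 50° = 2029 N.
Solving the pair for P and N: P = 2602 N, N = 441 N (and f = μN = 246.9 N).

P ≈ 2600 N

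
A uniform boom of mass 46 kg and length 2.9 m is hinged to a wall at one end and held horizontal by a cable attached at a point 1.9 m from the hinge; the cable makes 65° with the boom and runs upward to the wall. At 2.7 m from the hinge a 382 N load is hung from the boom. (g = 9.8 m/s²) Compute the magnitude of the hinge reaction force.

|H| ≈ 417 N

Take torques about the hinge: T sin 65° · 1.9 = 46×9.8×1.45 + 382×2.7 = 1685.1 N·m.
So T = 1685.1 / (0.9063 × 1.9) = 978.56 N.
ΣF_x = 0: H_x = T cos 65° = 413.56 N.
ΣF_y = 0: H_y = (46×9.8 + 382) − T sin 65° = 832.8 − 886.87 = -54.074 N.
|H| = √(H_x² + H_y²) = √((413.56)² + (-54.074)²) = 417.08 N.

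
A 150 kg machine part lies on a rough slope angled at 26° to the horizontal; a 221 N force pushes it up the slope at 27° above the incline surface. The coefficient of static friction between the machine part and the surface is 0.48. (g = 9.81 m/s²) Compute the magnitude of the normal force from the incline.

N ≈ 1220 N

Axes along / perpendicular to the incline. W sin 26° = 645.1 N down-slope; W cos 26° = 1323 N into the surface.
Perpendicular: N = W cos 26° − P sin 27° = 1323 − 100.3 = 1222 N.
Along incline: P cos 27° + f = W sin 26° (friction acts up-slope) → f = 645.1 − 196.9 = 448.2 N.
|f| = 448.2 N ≤ μN = 586.7 N, so the machine part is indeed static.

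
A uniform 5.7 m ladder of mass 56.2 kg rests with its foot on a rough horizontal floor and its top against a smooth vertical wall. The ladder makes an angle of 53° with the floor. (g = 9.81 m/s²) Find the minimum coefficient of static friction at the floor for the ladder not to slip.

μ_min ≈ 0.377

ΣF_y = 0: N_floor = 56.2×9.81 = 551.32 N.
Torques about the foot: N_wall · 5.7 sin 53° = 56.2×9.81×2.85 cos 53° → N_wall = 207.73 N.
ΣF_x = 0: f_floor = N_wall = 207.73 N.
μ_min = f_floor / N_floor = 207.73 / 551.32 = 0.3768.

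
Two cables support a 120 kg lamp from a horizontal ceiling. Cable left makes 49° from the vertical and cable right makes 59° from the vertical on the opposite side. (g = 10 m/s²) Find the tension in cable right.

Angles from the horizontal: cable left is 90° − 49° = 41°, cable right is 90° − 59° = 31°.
Weight W = 120 × 10 = 1200 N acts straight down.
Horizontal: T_left cos 41° = T_right cos 31°  →  T_left = 1.136 T_right.
Vertical: T_left sin 41° + T_right sin 31° = 1200.
Substituting the horizontal relation into the vertical equation gives 1.26 T_right = 1200, so T_right = 952.3 N.

T_right ≈ 952 N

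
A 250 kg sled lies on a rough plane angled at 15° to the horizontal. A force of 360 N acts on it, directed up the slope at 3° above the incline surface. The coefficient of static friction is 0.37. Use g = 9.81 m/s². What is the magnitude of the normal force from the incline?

Axes along / perpendicular to the incline. W sin 15° = 634.8 N down-slope; W cos 15° = 2369 N into the surface.
Perpendicular: N = W cos 15° − P sin 3° = 2369 − 18.84 = 2350 N.
Along incline: P cos 3° + f = W sin 15° (friction acts up-slope) → f = 634.8 − 359.5 = 275.2 N.
|f| = 275.2 N ≤ μN = 869.5 N, so the sled is indeed static.

N ≈ 2350 N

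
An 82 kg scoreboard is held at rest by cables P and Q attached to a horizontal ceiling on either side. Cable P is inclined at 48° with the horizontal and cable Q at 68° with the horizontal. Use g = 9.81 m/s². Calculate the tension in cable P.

T_P ≈ 335 N

Weight W = 82 × 9.81 = 804.4 N acts straight down.
Horizontal: T_P cos 48° = T_Q cos 68°  →  T_Q = 1.786 T_P.
Vertical: T_P sin 48° + T_Q sin 68° = 804.4.
Substituting the horizontal relation into the vertical equation gives 2.399 T_P = 804.4, so T_P = 335.3 N.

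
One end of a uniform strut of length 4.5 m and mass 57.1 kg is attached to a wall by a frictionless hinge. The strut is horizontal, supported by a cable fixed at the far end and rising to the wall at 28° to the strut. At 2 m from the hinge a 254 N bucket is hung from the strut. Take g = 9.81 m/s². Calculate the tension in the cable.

T ≈ 837 N

Take torques about the hinge: T sin 28° · 4.5 = 57.1×9.81×2.25 + 254×2 = 1768.3 N·m.
So T = 1768.3 / (0.4695 × 4.5) = 837.04 N.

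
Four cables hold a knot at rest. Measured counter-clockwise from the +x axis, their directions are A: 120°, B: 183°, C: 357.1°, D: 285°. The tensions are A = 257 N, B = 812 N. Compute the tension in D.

Resolve: ΣF_x = 257 cos 120° + 812 cos 183° + T_C cos 357.1° + T_D cos 285° = 0.
        ΣF_y = 257 sin 120° + 812 sin 183° + T_C sin 357.1° + T_D sin 285° = 0.
The known terms sum to (-939.4, 180.1) N, so 0.9987 T_C + 0.2588 T_D = 939.4 and -0.0506 T_C − 0.9659 T_D = -180.1.
Solving simultaneously: T_C = 904.6 N, T_D = 139 N.

T_D ≈ 139 N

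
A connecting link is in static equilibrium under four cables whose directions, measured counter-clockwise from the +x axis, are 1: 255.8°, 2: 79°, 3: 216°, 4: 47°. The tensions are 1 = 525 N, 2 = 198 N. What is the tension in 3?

Resolve: ΣF_x = 525 cos 255.8° + 198 cos 79° + T_3 cos 216° + T_4 cos 47° = 0.
        ΣF_y = 525 sin 255.8° + 198 sin 79° + T_3 sin 216° + T_4 sin 47° = 0.
The known terms sum to (-91.01, -314.6) N, so -0.8090 T_3 + 0.6820 T_4 = 91.01 and -0.5878 T_3 + 0.7314 T_4 = 314.6.
Solving simultaneously: T_3 = 775.6 N, T_4 = 1054 N.

T_3 ≈ 776 N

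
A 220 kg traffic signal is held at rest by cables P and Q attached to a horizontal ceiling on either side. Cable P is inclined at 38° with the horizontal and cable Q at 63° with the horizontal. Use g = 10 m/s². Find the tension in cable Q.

Weight W = 220 × 10 = 2200 N acts straight down.
Horizontal: T_P cos 38° = T_Q cos 63°  →  T_P = 0.5761 T_Q.
Vertical: T_P sin 38° + T_Q sin 63° = 2200.
Substituting the horizontal relation into the vertical equation gives 1.246 T_Q = 2200, so T_Q = 1766 N.

T_Q ≈ 1770 N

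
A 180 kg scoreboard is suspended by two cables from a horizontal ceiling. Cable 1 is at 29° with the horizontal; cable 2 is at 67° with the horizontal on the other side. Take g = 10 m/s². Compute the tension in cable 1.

T_1 ≈ 707 N

Weight W = 180 × 10 = 1800 N acts straight down.
Horizontal: T_1 cos 29° = T_2 cos 67°  →  T_2 = 2.238 T_1.
Vertical: T_1 sin 29° + T_2 sin 67° = 1800.
Substituting the horizontal relation into the vertical equation gives 2.545 T_1 = 1800, so T_1 = 707.2 N.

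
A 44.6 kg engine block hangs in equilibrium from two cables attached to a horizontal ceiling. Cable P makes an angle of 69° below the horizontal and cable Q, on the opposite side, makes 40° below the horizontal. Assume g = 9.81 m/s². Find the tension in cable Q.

Weight W = 44.6 × 9.81 = 437.5 N acts straight down.
Horizontal: T_P cos 69° = T_Q cos 40°  →  T_P = 2.138 T_Q.
Vertical: T_P sin 69° + T_Q sin 40° = 437.5.
Substituting the horizontal relation into the vertical equation gives 2.638 T_Q = 437.5, so T_Q = 165.8 N.

T_Q ≈ 166 N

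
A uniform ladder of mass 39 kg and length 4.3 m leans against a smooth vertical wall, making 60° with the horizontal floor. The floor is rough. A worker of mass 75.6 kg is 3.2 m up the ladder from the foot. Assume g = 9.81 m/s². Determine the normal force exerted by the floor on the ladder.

ΣF_y = 0: N_floor = 39×9.81 + 75.6×9.81 = 1124.2 N.

N_floor ≈ 1120 N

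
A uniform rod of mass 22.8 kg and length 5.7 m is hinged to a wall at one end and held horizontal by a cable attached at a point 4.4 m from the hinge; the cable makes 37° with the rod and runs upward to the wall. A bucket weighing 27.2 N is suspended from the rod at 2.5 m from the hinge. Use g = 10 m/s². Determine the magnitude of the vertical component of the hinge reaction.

|H_y| ≈ 92.1 N

Take torques about the hinge: T sin 37° · 4.4 = 22.8×10×2.85 + 27.2×2.5 = 717.8 N·m.
So T = 717.8 / (0.6018 × 4.4) = 271.07 N.
ΣF_y = 0: H_y = (22.8×10 + 27.2) − T sin 37° = 255.2 − 163.14 = 92.064 N.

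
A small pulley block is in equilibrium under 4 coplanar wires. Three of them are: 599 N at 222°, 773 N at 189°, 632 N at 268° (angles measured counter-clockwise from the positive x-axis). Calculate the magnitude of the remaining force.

F ≈ 1690 N

Sum the known components: ΣF_x = -1231 N, ΣF_y = -1153 N.
For equilibrium the remaining force must supply (−ΣF_x, −ΣF_y) = (1231, 1153) N.
Magnitude = √((1231)² + (1153)²) = 1687 N; direction = atan2(1153, 1231) = 43.1°.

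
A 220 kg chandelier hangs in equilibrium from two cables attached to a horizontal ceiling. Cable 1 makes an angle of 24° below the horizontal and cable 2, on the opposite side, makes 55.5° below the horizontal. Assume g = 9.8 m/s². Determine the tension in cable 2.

Weight W = 220 × 9.8 = 2156 N acts straight down.
Horizontal: T_1 cos 24° = T_2 cos 55.5°  →  T_1 = 0.62 T_2.
Vertical: T_1 sin 24° + T_2 sin 55.5° = 2156.
Substituting the horizontal relation into the vertical equation gives 1.076 T_2 = 2156, so T_2 = 2003 N.

T_2 ≈ 2000 N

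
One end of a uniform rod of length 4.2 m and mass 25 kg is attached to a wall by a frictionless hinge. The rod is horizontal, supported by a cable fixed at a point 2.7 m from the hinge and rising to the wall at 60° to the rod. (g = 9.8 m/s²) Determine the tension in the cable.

Take torques about the hinge: T sin 60° · 2.7 = 25×9.8×2.1 = 514.5 N·m.
So T = 514.5 / (0.8660 × 2.7) = 220.03 N.

T ≈ 220 N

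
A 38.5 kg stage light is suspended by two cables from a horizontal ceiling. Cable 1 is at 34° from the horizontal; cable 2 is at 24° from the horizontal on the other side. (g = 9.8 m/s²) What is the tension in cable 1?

Weight W = 38.5 × 9.8 = 377.3 N acts straight down.
Horizontal: T_1 cos 34° = T_2 cos 24°  →  T_2 = 0.9075 T_1.
Vertical: T_1 sin 34° + T_2 sin 24° = 377.3.
Substituting the horizontal relation into the vertical equation gives 0.9283 T_1 = 377.3, so T_1 = 406.4 N.

T_1 ≈ 406 N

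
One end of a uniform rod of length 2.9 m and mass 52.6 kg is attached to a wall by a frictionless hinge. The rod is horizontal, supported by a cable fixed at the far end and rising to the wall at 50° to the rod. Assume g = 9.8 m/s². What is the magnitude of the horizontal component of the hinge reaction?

H_x ≈ 216 N

Take torques about the hinge: T sin 50° · 2.9 = 52.6×9.8×1.45 = 747.45 N·m.
So T = 747.45 / (0.7660 × 2.9) = 336.46 N.
ΣF_x = 0: H_x = T cos 50° = 216.27 N.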